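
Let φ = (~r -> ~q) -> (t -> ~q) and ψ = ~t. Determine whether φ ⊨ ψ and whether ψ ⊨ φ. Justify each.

Only the converse holds.

Forward direction. This fails. Under t = T, q = F, r = F, the left side is true but the right side is false.

Converse. Assume the antecedent. If t is true, the antecedent cannot hold. If t is false, (~r -> ~q) -> (t -> ~q) reduces to true regardless of the other variables. Either way (~r -> ~q) -> (t -> ~q) holds.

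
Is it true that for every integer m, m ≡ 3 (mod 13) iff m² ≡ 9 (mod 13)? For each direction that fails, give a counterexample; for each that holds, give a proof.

(⇐) This fails: take m = 10. Then 10² = 100 ≡ 9 (mod 13), yet 10 ≡ 10 (mod 13), not 3.

(⇒) Suppose m ≡ 3 (mod 13). Write m = 13j + 3. Then (13j + 3)² = 169j² + 78j + 9 = 13(13j² + 6j) + 9, so m² ≡ 9 (mod 13).

Not equivalent: only (⇒) holds.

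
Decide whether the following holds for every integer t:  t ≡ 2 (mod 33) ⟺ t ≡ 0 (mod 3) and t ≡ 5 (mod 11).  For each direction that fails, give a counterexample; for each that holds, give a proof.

Neither direction holds.

Forward direction. This fails: t = 2 gives 2 ≡ 2 (mod 33) but 2 ≡ 2 (mod 3), so the conjunction on the right does not hold.

Converse. This fails: t = 27 satisfies both congruences on the right (27 ≡ 0 mod 3 and 27 ≡ 5 mod 11) yet 27 ≡ 27 (mod 33), not 2.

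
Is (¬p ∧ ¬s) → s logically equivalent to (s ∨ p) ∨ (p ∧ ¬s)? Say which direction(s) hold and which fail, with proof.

Both implications hold.

(→) Assume the antecedent. If s is true, (s ∨ p) ∨ (p ∧ ¬s) reduces to true regardless of the other variables. If s is false, the antecedent forces (s = F, p = T), and (s ∨ p) ∨ (p ∧ ¬s) holds there. Either way (s ∨ p) ∨ (p ∧ ¬s) holds.

(←) Assume the antecedent. If s is true, (¬p ∧ ¬s) → s reduces to true regardless of the other variables. If s is false, the antecedent forces (s = F, p = T), and (¬p ∧ ¬s) → s holds there. Either way (¬p ∧ ¬s) → s holds.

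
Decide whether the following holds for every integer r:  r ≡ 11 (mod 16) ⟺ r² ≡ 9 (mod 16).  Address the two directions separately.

(⇒) holds; (⇐) fails.

(⟹) Suppose r ≡ 11 (mod 16). Write r = 16j + 11. Then (16j + 11)² = 256j² + 352j + 121 = 16(16j² + 22j + 7) + 9, so r² ≡ 9 (mod 16).

(⟸) This fails: take r = 3. Then 3² = 9 ≡ 9 (mod 16), yet 3 ≡ 3 (mod 16), not 11.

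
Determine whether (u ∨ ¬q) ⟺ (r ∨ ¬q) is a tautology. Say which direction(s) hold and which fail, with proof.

Neither direction holds.

Forward direction. This fails. Under u = T, q = T, r = F, the left side is true but the right side is false.

Converse. This fails. Under u = F, q = T, r = T, the left side is false but the right side is true.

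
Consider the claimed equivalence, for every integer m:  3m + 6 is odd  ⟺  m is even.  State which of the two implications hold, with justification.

(→) This fails: m = 3 gives 3m + 6 = 15, which is odd, but 3 is odd, not even.

(←) This also fails: m = 0 is even, but 3m + 6 = 6 is even, not odd.

Neither implication holds.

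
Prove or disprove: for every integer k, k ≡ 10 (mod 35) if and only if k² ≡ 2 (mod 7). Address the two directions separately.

The forward direction holds; the converse fails.

[⇒] Suppose k ≡ 10 (mod 35). Then k² ≡ 10² = 100 (mod 35), and since 7 ∣ 35, also k² ≡ 2 (mod 7).

[⇐] This fails: take k = 3. Then 3² = 9 ≡ 2 (mod 7), yet 3 ≡ 3 (mod 35), not 10.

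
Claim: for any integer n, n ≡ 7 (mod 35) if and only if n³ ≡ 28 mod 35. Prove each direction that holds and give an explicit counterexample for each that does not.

(⟹) Suppose n ≡ 7 (mod 35). Write n = 35j + 7. Then (35j + 7)³ = 42875j³ + 25725j² + 5145j + 343 = 35(1225j³ + 735j² + 147j + 9) + 28, so n³ ≡ 28 (mod 35).

(⟸) Conversely, suppose n³ ≡ 28 (mod 35). The only residue r in {0, …, 34} with r³ ≡ 28 (mod 35) is r = 7, so n ≡ 7 (mod 35).

Both directions hold.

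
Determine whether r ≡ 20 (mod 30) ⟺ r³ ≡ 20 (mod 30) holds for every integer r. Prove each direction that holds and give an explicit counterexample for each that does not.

(⟹) Suppose r ≡ 20 (mod 30). Write r = 30j + 20. Then (30j + 20)³ = 27000j³ + 54000j² + 36000j + 8000 = 30(900j³ + 1800j² + 1200j + 266) + 20, so r³ ≡ 20 (mod 30).

(⟸) Conversely, suppose r³ ≡ 20 (mod 30). The only residue r in {0, …, 29} with r³ ≡ 20 (mod 30) is r = 20, so r ≡ 20 (mod 30).

Both implications hold.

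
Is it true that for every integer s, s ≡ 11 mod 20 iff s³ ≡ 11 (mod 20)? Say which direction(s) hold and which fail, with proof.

(⇒) Suppose s ≡ 11 mod 20. Write s = 20j + 11. Then (20j + 11)³ = 8000j³ + 13200j² + 7260j + 1331 = 20(400j³ + 660j² + 363j + 66) + 11, so s³ ≡ 11 (mod 20).

(⇐) Conversely, suppose s³ ≡ 11 (mod 20). The only residue r in {0, …, 19} with r³ ≡ 11 (mod 20) is r = 11, so s ≡ 11 (mod 20).

Both directions hold.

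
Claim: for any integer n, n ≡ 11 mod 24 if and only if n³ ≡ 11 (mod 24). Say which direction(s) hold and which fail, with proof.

(⟹) Suppose n ≡ 11 mod 24. Write n = 24j + 11. Then (24j + 11)³ = 13824j³ + 19008j² + 8712j + 1331 = 24(576j³ + 792j² + 363j + 55) + 11, so n³ ≡ 11 (mod 24).

(⟸) Conversely, suppose n³ ≡ 11 (mod 24). The only residue r in {0, …, 23} with r³ ≡ 11 (mod 24) is r = 11, so n ≡ 11 (mod 24).

Both directions hold; the statement is true.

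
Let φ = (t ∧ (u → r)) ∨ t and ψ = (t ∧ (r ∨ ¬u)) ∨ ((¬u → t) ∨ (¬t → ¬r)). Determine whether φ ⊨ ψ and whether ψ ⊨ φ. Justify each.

(⇒) holds; (⇐) fails.

(→) Assume the antecedent. If t is true, the consequent reduces to true regardless of the other variables. If t is false, the antecedent cannot hold. Either way the consequent holds.

(←) This fails. Under t = F, u = F, r = F, the left side is false but the right side is true.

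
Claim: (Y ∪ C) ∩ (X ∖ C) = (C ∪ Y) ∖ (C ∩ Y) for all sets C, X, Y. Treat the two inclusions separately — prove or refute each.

Only the forward inclusion holds.

(⊆) Let x ∈ (Y ∪ C) ∩ (X ∖ C). Then x ∈ X ∩ Y and x ∉ C, from which x ∈ (C ∪ Y) ∖ (C ∩ Y).

(⊇) This inclusion fails. Take C = {1}, X = ∅, Y = ∅; then 1 ∈ (C ∪ Y) ∖ (C ∩ Y) but 1 ∉ (Y ∪ C) ∩ (X ∖ C).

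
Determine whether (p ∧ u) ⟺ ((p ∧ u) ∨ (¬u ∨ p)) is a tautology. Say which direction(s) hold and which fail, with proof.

Forward direction. Assume the antecedent. If u is true, the antecedent forces (u = T, p = T), and (p ∧ u) ∨ (¬u ∨ p) holds there. If u is false, the antecedent cannot hold. Either way (p ∧ u) ∨ (¬u ∨ p) holds.

Converse. This fails. Under u = F, p = F, the left side is false but the right side is true.

Only the forward direction holds.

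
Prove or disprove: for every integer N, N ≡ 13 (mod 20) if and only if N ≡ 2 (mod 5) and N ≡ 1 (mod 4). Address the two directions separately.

[⇒] This fails: N = 13 gives 13 ≡ 13 (mod 20) but 13 ≡ 3 (mod 5), so the conjunction on the right does not hold.

[⇐] This fails: N = 17 satisfies both congruences on the right (17 ≡ 2 mod 5 and 17 ≡ 1 mod 4) yet 17 ≡ 17 (mod 20), not 13.

Both directions fail.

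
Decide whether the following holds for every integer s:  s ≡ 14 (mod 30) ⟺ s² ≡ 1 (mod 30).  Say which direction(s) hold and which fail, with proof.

Neither direction holds.

(→) This fails: take s = 14. Then 14 ≡ 14 (mod 30), but 14² = 196 ≡ 16 (mod 30), not 1.

(←) This fails: take s = 1. Then 1² = 1 ≡ 1 (mod 30), yet 1 ≡ 1 (mod 30), not 14.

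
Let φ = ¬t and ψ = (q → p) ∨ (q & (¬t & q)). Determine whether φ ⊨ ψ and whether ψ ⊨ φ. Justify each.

(⇐) This fails. Under p = F, q = F, t = T, the left side is false but the right side is true.

(⇒) Assume the antecedent. If p is true, (q → p) ∨ (q & (¬t & q)) reduces to true regardless of the other variables. If p is false, the antecedent forces (p = F, q = F, t = F) or (p = F, q = T, t = F), and (q → p) ∨ (q & (¬t & q)) holds there. Either way (q → p) ∨ (q & (¬t & q)) holds.

The forward direction holds; the converse fails.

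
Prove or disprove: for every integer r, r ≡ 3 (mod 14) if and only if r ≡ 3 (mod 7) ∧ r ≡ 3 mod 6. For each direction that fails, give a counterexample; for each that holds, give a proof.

Not equivalent: only (⇐) holds.

(⇒) This fails: r = 17 gives 17 ≡ 3 (mod 14) but 17 ≡ 5 (mod 6), so the conjunction on the right does not hold.

(⇐) Conversely, if r ≡ 3 (mod 7) and r ≡ 3 (mod 6), then by the Chinese remainder theorem r ≡ 3 (mod 42). Since 3 ≡ 3 (mod 14) and 14 ∣ 42, we get r ≡ 3 (mod 14).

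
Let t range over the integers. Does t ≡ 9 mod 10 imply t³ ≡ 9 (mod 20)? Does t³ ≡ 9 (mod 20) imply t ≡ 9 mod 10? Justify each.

Not equivalent: only (⇐) holds.

(→) This fails: take t = 19. Then 19 ≡ 9 (mod 10), but 19³ = 6859 ≡ 19 (mod 20), not 9.

(←) Conversely, the residues r modulo 20 with r³ ≡ 9 (mod 20) are exactly {9}, and each is ≡ 9 (mod 10).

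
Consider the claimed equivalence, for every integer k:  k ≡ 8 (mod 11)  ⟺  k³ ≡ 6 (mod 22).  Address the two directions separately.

[⇒] This fails: take k = 19. Then 19 ≡ 8 (mod 11), but 19³ = 6859 ≡ 17 (mod 22), not 6.

[⇐] Conversely, the residues r modulo 22 with r³ ≡ 6 (mod 22) are exactly {8}, and each is ≡ 8 (mod 11).

Only the reverse direction holds.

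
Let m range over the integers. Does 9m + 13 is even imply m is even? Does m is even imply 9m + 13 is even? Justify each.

(→) This fails: m = 3 gives 9m + 13 = 40, which is even, but 3 is odd, not even.

(←) This also fails: m = 0 is even, but 9m + 13 = 13 is odd, not even.

Neither direction holds.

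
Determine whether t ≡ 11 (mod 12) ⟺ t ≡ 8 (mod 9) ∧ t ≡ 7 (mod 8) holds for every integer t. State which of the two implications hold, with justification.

The forward direction fails; the converse holds.

(←) If t ≡ 8 (mod 9) and t ≡ 7 (mod 8), then by the Chinese remainder theorem t ≡ 71 (mod 72). Since 71 ≡ 11 (mod 12) and 12 ∣ 72, we get t ≡ 11 (mod 12).

(→) This fails: t = 35 gives 35 ≡ 11 (mod 12) but 35 ≡ 3 (mod 8), so the conjunction on the right does not hold.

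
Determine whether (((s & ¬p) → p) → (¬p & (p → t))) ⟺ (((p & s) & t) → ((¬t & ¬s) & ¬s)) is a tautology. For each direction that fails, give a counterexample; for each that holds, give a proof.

Only the forward direction holds.

(⟹) Assume the antecedent. If p is true, the antecedent cannot hold. If p is false, the consequent reduces to true regardless of the other variables. Either way the consequent holds.

(⟸) This fails. Under p = T, s = F, t = F, the left side is false but the right side is true.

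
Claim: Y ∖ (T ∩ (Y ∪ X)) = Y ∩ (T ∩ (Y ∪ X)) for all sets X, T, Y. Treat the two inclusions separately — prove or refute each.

Forward inclusion. This inclusion fails. Take X = ∅, T = ∅, Y = {1}; then 1 ∈ Y ∖ (T ∩ (Y ∪ X)) but 1 ∉ Y ∩ (T ∩ (Y ∪ X)).

Reverse inclusion. This inclusion fails. Take X = ∅, T = {1}, Y = {1}; then 1 ∈ Y ∩ (T ∩ (Y ∪ X)) but 1 ∉ Y ∖ (T ∩ (Y ∪ X)).

(⊆) fails and (⊇) fails.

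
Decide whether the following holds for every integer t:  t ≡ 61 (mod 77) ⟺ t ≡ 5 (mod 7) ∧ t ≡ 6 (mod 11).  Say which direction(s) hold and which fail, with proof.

The biconditional holds.

(⟸) If t ≡ 5 (mod 7) and t ≡ 6 (mod 11), then by the Chinese remainder theorem t ≡ 61 (mod 77). This is exactly t ≡ 61 (mod 77).

(⟹) Suppose t ≡ 61 (mod 77); write t = 77j + 61. Since 7 ∣ 77, reducing mod 7 gives t ≡ 61 ≡ 5 (mod 7); since 11 ∣ 77, reducing mod 11 gives t ≡ 61 ≡ 6 (mod 11).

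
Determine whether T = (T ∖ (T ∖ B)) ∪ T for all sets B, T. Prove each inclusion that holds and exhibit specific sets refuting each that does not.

(⊆) Let x ∈ T. Then either x ∈ T and x ∉ B; or x ∈ B ∩ T. In each case x ∈ (T ∖ (T ∖ B)) ∪ T, so T ⊆ (T ∖ (T ∖ B)) ∪ T.

(⊇) Let x ∈ (T ∖ (T ∖ B)) ∪ T. Then either x ∈ T and x ∉ B; or x ∈ B ∩ T. In each case x ∈ T, so (T ∖ (T ∖ B)) ∪ T ⊆ T.

The two sets are equal.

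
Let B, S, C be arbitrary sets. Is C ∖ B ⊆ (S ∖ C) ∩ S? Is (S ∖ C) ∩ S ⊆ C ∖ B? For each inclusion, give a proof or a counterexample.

(⊆) This inclusion fails. Take B = ∅, S = ∅, C = {1}; then 1 ∈ C ∖ B but 1 ∉ (S ∖ C) ∩ S.

(⊇) This inclusion fails. Take B = ∅, S = {1}, C = ∅; then 1 ∈ (S ∖ C) ∩ S but 1 ∉ C ∖ B.

Both inclusions fail.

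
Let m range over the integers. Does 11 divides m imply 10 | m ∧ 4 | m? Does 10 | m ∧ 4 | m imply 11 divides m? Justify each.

(⇒) fails and (⇐) fails.

(⇒) This fails: take m = 11. Certainly 11 ∣ 11, but 10 ∤ 11.

(⇐) This fails: take m = 20. Both 10 ∣ 20 and 4 ∣ 20, yet 20 is not a multiple of 11 (since 20 = 1·11 + 9), so 11 ∤ 20.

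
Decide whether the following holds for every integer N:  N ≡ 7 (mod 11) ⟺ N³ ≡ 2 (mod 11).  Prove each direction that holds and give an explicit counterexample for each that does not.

(→) Suppose N ≡ 7 (mod 11). Write N = 11j + 7. Then (11j + 7)³ = 1331j³ + 2541j² + 1617j + 343 = 11(121j³ + 231j² + 147j + 31) + 2, so N³ ≡ 2 (mod 11).

(←) Conversely, suppose N³ ≡ 2 (mod 11). The only residue r in {0, …, 10} with r³ ≡ 2 (mod 11) is r = 7, so N ≡ 7 (mod 11).

Both implications hold.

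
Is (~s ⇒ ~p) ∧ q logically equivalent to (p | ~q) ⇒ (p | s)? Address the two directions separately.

Only the forward direction holds.

(⟸) This fails. Under q = F, s = T, p = F, the left side is false but the right side is true.

(⟹) Assume the antecedent. If q is true, (p | ~q) ⇒ (p | s) reduces to true regardless of the other variables. If q is false, the antecedent cannot hold. Either way (p | ~q) ⇒ (p | s) holds.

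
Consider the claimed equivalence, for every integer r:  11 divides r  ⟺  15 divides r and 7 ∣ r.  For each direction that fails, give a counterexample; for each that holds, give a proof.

Forward direction. This fails: take r = 11. Certainly 11 ∣ 11, but 15 ∤ 11.

Converse. This fails: take r = 105. Both 15 ∣ 105 and 7 ∣ 105, yet 105 is not a multiple of 11 (since 105 = 9·11 + 6), so 11 ∤ 105.

Neither implication holds.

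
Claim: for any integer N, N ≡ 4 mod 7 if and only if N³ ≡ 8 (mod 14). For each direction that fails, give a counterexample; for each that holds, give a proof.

(⟹) This fails: take N = 11. Then 11 ≡ 4 (mod 7), but 11³ = 1331 ≡ 1 (mod 14), not 8.

(⟸) This fails: take N = 2. Then 2³ = 8 ≡ 8 (mod 14), yet 2 ≡ 2 (mod 7), not 4.

(⇒) fails and (⇐) fails.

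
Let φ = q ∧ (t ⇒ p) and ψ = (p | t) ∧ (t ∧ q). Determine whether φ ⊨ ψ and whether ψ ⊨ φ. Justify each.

(⇒) fails and (⇐) fails.

(→) This fails. Under q = T, t = F, p = F, the left side is true but the right side is false.

(←) This fails. Under q = T, t = T, p = F, the left side is false but the right side is true.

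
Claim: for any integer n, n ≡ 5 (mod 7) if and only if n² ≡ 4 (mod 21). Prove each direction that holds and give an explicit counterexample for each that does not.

Both directions fail.

(⟹) This fails: take n = 12. Then 12 ≡ 5 (mod 7), but 12² = 144 ≡ 18 (mod 21), not 4.

(⟸) This fails: take n = 2. Then 2² = 4 ≡ 4 (mod 21), yet 2 ≡ 2 (mod 7), not 5.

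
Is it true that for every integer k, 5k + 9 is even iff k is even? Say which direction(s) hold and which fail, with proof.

Forward direction. This fails: k = 5 gives 5k + 9 = 34, which is even, but 5 is odd, not even.

Converse. This also fails: k = 2 is even, but 5k + 9 = 19 is odd, not even.

Both directions fail.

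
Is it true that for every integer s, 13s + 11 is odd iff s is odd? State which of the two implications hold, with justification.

(⇒) This fails: s = 6 gives 13s + 11 = 89, which is odd, but 6 is even, not odd.

(⇐) This also fails: s = 3 is odd, but 13s + 11 = 50 is even, not odd.

(⇒) fails and (⇐) fails.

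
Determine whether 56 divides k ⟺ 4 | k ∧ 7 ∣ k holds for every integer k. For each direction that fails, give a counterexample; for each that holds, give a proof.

(⇒) If 56 ∣ k, write k = 56q. Since 56 = 14·4, k = 4·(14q), so 4 ∣ k; and since 56 = 8·7, k = 7·(8q), so 7 ∣ k.

(⇐) This fails: take k = 28. Both 4 ∣ 28 and 7 ∣ 28, yet 28 is not a multiple of 56 (since 28 = 0·56 + 28), so 56 ∤ 28.

Not equivalent: only (⇒) holds.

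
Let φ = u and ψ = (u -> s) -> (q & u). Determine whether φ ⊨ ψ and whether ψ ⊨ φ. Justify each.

(←) Assume the antecedent. If u is true, u reduces to true regardless of the other variables. If u is false, the antecedent cannot hold. Either way u holds.

(→) This fails. Under u = T, s = T, q = F, the left side is true but the right side is false.

The forward direction fails; the converse holds.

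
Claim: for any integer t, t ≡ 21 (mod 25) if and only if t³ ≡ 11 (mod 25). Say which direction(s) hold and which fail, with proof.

[⇒] Suppose t ≡ 21 (mod 25). Write t = 25j + 21. Then (25j + 21)³ = 15625j³ + 39375j² + 33075j + 9261 = 25(625j³ + 1575j² + 1323j + 370) + 11, so t³ ≡ 11 (mod 25).

[⇐] Conversely, suppose t³ ≡ 11 (mod 25). The only residue r in {0, …, 24} with r³ ≡ 11 (mod 25) is r = 21, so t ≡ 21 (mod 25).

Equivalent; both directions hold.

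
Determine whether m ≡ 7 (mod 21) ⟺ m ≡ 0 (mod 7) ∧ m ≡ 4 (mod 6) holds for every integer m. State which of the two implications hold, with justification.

Forward direction. This fails: m = 7 gives 7 ≡ 7 (mod 21) but 7 ≡ 1 (mod 6), so the conjunction on the right does not hold.

Converse. If m ≡ 0 (mod 7) and m ≡ 4 (mod 6), then by the Chinese remainder theorem m ≡ 28 (mod 42). Since 28 ≡ 7 (mod 21) and 21 ∣ 42, we get m ≡ 7 (mod 21).

Only the converse holds.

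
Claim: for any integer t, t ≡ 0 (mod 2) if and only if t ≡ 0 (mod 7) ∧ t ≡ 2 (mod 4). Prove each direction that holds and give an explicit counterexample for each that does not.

[⇒] This fails: t = 0 gives 0 ≡ 0 (mod 2) but 0 ≡ 0 (mod 4), so the conjunction on the right does not hold.

[⇐] Conversely, if t ≡ 0 (mod 7) and t ≡ 2 (mod 4), then by the Chinese remainder theorem t ≡ 14 (mod 28). Since 14 ≡ 0 (mod 2) and 2 ∣ 28, we get t ≡ 0 (mod 2).

The forward direction fails; the converse holds.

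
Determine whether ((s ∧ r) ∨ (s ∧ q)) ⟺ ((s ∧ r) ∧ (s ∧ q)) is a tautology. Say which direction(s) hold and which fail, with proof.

Not equivalent: only (⇐) holds.

[⇐] Assume the antecedent. If r is true, the antecedent forces (r = T, s = T, q = T), and (s ∧ r) ∨ (s ∧ q) holds there. If r is false, the antecedent cannot hold. Either way (s ∧ r) ∨ (s ∧ q) holds.

[⇒] This fails. Under r = T, s = T, q = F, the left side is true but the right side is false.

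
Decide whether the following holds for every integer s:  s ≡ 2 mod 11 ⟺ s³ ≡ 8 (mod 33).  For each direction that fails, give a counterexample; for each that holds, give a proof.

(←) The residues r modulo 33 with r³ ≡ 8 (mod 33) are exactly {2}, and each is ≡ 2 (mod 11).

(→) This fails: take s = 13. Then 13 ≡ 2 (mod 11), but 13³ = 2197 ≡ 19 (mod 33), not 8.

Only the converse holds.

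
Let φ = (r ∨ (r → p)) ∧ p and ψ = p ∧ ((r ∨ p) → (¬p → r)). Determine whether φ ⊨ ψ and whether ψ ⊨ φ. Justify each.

[⇐] Assume the antecedent. If p is true, (r ∨ (r → p)) ∧ p reduces to true regardless of the other variables. If p is false, the antecedent cannot hold. Either way (r ∨ (r → p)) ∧ p holds.

[⇒] Assume the antecedent. If p is true, p ∧ ((r ∨ p) → (¬p → r)) reduces to true regardless of the other variables. If p is false, the antecedent cannot hold. Either way p ∧ ((r ∨ p) → (¬p → r)) holds.

Both implications hold.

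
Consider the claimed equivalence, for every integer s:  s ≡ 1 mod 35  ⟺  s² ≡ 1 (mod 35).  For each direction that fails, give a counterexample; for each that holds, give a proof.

Forward direction. Suppose s ≡ 1 mod 35. Write s = 35j + 1. Then (35j + 1)² = 1225j² + 70j + 1 = 35(35j² + 2j) + 1, so s² ≡ 1 (mod 35).

Converse. This fails: take s = 6. Then 6² = 36 ≡ 1 (mod 35), yet 6 ≡ 6 (mod 35), not 1.

(⇒) holds; (⇐) fails.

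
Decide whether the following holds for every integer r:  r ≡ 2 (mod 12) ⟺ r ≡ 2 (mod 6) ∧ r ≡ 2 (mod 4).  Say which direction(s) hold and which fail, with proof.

Equivalent; both directions hold.

(←) If r ≡ 2 (mod 6) and r ≡ 2 (mod 4), then by the Chinese remainder theorem r ≡ 2 (mod 12). This is exactly r ≡ 2 (mod 12).

(→) Suppose r ≡ 2 (mod 12); write r = 12j + 2. Since 6 ∣ 12, reducing mod 6 gives r ≡ 2 (mod 6); since 4 ∣ 12, reducing mod 4 gives r ≡ 2 (mod 4).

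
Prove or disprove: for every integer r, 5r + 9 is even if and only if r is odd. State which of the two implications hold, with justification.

(⟹) Suppose 5r + 9 is even. Since 5 is odd, 5r and r have the same parity, so 5r + 9 ≡ r + 9 (mod 2). As 9 is odd, 5r + 9 is even exactly when r is odd. Thus r is odd.

(⟸) Conversely, suppose r is odd; write r = 2j + 1. Then 5r + 9 = 5·(2j + 1) + 9 = 2·5j + 14, which is even.

Both directions hold; the statement is true.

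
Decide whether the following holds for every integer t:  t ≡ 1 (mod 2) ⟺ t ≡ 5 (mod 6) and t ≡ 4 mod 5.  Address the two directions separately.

Converse. If t ≡ 5 (mod 6) and t ≡ 4 (mod 5), then by the Chinese remainder theorem t ≡ 29 (mod 30). Since 29 ≡ 1 (mod 2) and 2 ∣ 30, we get t ≡ 1 (mod 2).

Forward direction. This fails: t = 1 gives 1 ≡ 1 (mod 2) but 1 ≡ 1 (mod 6), so the conjunction on the right does not hold.

Only the converse holds.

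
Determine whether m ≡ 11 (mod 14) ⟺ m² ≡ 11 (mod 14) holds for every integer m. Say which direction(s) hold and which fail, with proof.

(⇒) fails and (⇐) fails.

(→) This fails: take m = 11. Then 11 ≡ 11 (mod 14), but 11² = 121 ≡ 9 (mod 14), not 11.

(←) This fails: take m = 5. Then 5² = 25 ≡ 11 (mod 14), yet 5 ≡ 5 (mod 14), not 11.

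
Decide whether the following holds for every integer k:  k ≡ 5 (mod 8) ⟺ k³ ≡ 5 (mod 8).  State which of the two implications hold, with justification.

Both directions hold; the statement is true.

(→) Suppose k ≡ 5 (mod 8). Write k = 8j + 5. Then (8j + 5)³ = 512j³ + 960j² + 600j + 125 = 8(64j³ + 120j² + 75j + 15) + 5, so k³ ≡ 5 (mod 8).

(←) For the converse, argue contrapositively. If k ≢ 5 (mod 8), then k is congruent to one of 0, 1, 2, 3, 4, 6, 7 modulo 8, and these give k³ ≡ 0, 1, 0, 3, 0, 0, 7 respectively — never 5.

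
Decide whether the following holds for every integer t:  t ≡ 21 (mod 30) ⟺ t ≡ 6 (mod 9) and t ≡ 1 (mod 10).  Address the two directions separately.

(⇒) fails; (⇐) holds.

(⇒) This fails: t = 81 gives 81 ≡ 21 (mod 30) but 81 ≡ 0 (mod 9), so the conjunction on the right does not hold.

(⇐) Conversely, if t ≡ 6 (mod 9) and t ≡ 1 (mod 10), then by the Chinese remainder theorem t ≡ 51 (mod 90). Since 51 ≡ 21 (mod 30) and 30 ∣ 90, we get t ≡ 21 (mod 30).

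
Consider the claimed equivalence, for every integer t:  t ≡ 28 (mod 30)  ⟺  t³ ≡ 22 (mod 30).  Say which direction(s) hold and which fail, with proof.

(←) Suppose t³ ≡ 22 (mod 30). The only residue r in {0, …, 29} with r³ ≡ 22 (mod 30) is r = 28, so t ≡ 28 (mod 30).

(→) Suppose t ≡ 28 (mod 30). Write t = 30j + 28. Then (30j + 28)³ = 27000j³ + 75600j² + 70560j + 21952 = 30(900j³ + 2520j² + 2352j + 731) + 22, so t³ ≡ 22 (mod 30).

The biconditional holds.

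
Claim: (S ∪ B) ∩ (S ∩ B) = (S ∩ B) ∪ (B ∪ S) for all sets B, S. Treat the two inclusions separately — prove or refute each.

(⊆) holds; (⊇) fails.

(⟹) Let x ∈ (S ∪ B) ∩ (S ∩ B). Then x ∈ B ∩ S, from which x ∈ (S ∩ B) ∪ (B ∪ S).

(⟸) This inclusion fails. Take B = {1}, S = ∅; then 1 ∈ (S ∩ B) ∪ (B ∪ S) but 1 ∉ (S ∪ B) ∩ (S ∩ B).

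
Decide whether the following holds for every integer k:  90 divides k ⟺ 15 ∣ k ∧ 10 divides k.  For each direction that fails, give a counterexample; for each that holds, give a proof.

Only the forward implication holds.

[⇒] If 90 ∣ k, write k = 90q. Since 90 = 6·15, k = 15·(6q), so 15 ∣ k; and since 90 = 9·10, k = 10·(9q), so 10 ∣ k.

[⇐] This fails: take k = 30. Both 15 ∣ 30 and 10 ∣ 30, yet 30 is not a multiple of 90 (since 30 = 0·90 + 30), so 90 ∤ 30.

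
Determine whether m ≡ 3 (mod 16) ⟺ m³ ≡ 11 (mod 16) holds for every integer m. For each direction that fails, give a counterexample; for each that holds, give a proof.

Both directions hold; the statement is true.

[⇒] Suppose m ≡ 3 (mod 16). Write m = 16j + 3. Then (16j + 3)³ = 4096j³ + 2304j² + 432j + 27 = 16(256j³ + 144j² + 27j + 1) + 11, so m³ ≡ 11 (mod 16).

[⇐] Conversely, suppose m³ ≡ 11 (mod 16). The only residue r in {0, …, 15} with r³ ≡ 11 (mod 16) is r = 3, so m ≡ 3 (mod 16).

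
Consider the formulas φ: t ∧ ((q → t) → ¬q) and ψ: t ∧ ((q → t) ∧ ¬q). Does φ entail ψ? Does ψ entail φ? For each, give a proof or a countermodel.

Equivalent; both directions hold.

(⇒) Assume the antecedent. If q is true, the antecedent cannot hold. If q is false, the antecedent forces (q = F, t = T), and t ∧ ((q → t) ∧ ¬q) holds there. Either way t ∧ ((q → t) ∧ ¬q) holds.

(⇐) Assume the antecedent. If q is true, the antecedent cannot hold. If q is false, the antecedent forces (q = F, t = T), and t ∧ ((q → t) → ¬q) holds there. Either way t ∧ ((q → t) → ¬q) holds.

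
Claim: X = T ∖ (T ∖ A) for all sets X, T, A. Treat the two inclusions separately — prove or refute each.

Both inclusions fail.

(⟹) This inclusion fails. Take X = {1}, T = ∅, A = ∅; then 1 ∈ X but 1 ∉ T ∖ (T ∖ A).

(⟸) This inclusion fails. Take X = ∅, T = {1}, A = {1}; then 1 ∈ T ∖ (T ∖ A) but 1 ∉ X.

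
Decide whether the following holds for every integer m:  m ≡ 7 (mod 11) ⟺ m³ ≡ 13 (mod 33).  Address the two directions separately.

(⇒) fails; (⇐) holds.

[⇒] This fails: take m = 18. Then 18 ≡ 7 (mod 11), but 18³ = 5832 ≡ 24 (mod 33), not 13.

[⇐] Conversely, the residues r modulo 33 with r³ ≡ 13 (mod 33) are exactly {7}, and each is ≡ 7 (mod 11).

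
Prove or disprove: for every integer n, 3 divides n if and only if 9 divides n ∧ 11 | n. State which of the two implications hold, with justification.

(⇒) fails; (⇐) holds.

Forward direction. This fails: take n = 3. Certainly 3 ∣ 3, but 9 ∤ 3.

Converse. Suppose 9 ∣ n and 11 ∣ n. Any common multiple of 9 and 11 is a multiple of their lcm; here gcd(9, 11) = 1, so lcm(9, 11) = 9·11 = 99, so 99 ∣ n. Since 3 ∣ 99, it follows that 3 ∣ n.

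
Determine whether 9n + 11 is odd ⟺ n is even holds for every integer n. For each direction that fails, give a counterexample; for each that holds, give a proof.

Both directions hold.

(→) Suppose 9n + 11 is odd. Since 9 is odd, 9n and n have the same parity, so 9n + 11 ≡ n + 11 (mod 2). As 11 is odd, 9n + 11 is odd exactly when n is even. Thus n is even.

(←) Conversely, suppose n is even; write n = 2j. Then 9n + 11 = 9·(2j) + 11 = 2·9j + 11, which is odd.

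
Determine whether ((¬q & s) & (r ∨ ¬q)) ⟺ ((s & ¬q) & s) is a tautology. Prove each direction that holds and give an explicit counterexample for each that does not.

(⇒) Assume the antecedent. If q is true, the antecedent cannot hold. If q is false, the antecedent forces (q = F, r = F, s = T) or (q = F, r = T, s = T), and (s & ¬q) & s holds there. Either way (s & ¬q) & s holds.

(⇐) Assume the antecedent. If q is true, the antecedent cannot hold. If q is false, the antecedent forces (q = F, r = F, s = T) or (q = F, r = T, s = T), and (¬q & s) & (r ∨ ¬q) holds there. Either way (¬q & s) & (r ∨ ¬q) holds.

Equivalent; both directions hold.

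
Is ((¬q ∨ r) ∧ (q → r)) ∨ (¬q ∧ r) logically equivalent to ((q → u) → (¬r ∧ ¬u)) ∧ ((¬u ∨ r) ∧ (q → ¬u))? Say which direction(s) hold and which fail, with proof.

[⇒] This fails. Under r = T, q = F, u = F, the left side is true but the right side is false.

[⇐] This fails. Under r = F, q = T, u = F, the left side is false but the right side is true.

Neither implication holds.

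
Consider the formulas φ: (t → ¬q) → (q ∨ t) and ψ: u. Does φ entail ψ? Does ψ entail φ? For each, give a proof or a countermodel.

Both directions fail.

[⇒] This fails. Under u = F, t = T, q = F, the left side is true but the right side is false.

[⇐] This fails. Under u = T, t = F, q = F, the left side is false but the right side is true.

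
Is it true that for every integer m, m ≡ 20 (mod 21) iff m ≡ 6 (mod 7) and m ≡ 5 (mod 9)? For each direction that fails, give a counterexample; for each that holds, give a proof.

Not equivalent: only (⇐) holds.

(←) If m ≡ 6 (mod 7) and m ≡ 5 (mod 9), then by the Chinese remainder theorem m ≡ 41 (mod 63). Since 41 ≡ 20 (mod 21) and 21 ∣ 63, we get m ≡ 20 (mod 21).

(→) This fails: m = 20 gives 20 ≡ 20 (mod 21) but 20 ≡ 2 (mod 9), so the conjunction on the right does not hold.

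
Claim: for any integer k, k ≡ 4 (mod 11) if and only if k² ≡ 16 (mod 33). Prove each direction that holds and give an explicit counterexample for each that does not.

Forward direction. This fails: take k = 15. Then 15 ≡ 4 (mod 11), but 15² = 225 ≡ 27 (mod 33), not 16.

Converse. This fails: take k = 7. Then 7² = 49 ≡ 16 (mod 33), yet 7 ≡ 7 (mod 11), not 4.

Neither direction holds.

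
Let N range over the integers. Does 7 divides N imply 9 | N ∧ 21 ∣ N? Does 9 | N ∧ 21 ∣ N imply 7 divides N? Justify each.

Only the converse holds.

Forward direction. This fails: take N = 7. Certainly 7 ∣ 7, but 9 ∤ 7.

Converse. Suppose 9 ∣ N and 21 ∣ N. Any common multiple of 9 and 21 is a multiple of their lcm; here lcm(9, 21) = 9·21/gcd(9, 21) = 189/3 = 63, so 63 ∣ N. Since 7 ∣ 63, it follows that 7 ∣ N.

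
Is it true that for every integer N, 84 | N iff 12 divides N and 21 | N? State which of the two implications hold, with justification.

The biconditional holds.

[⇒] If 84 ∣ N, write N = 84q. Since 84 = 7·12, N = 12·(7q), so 12 ∣ N; and since 84 = 4·21, N = 21·(4q), so 21 ∣ N.

[⇐] Suppose 12 ∣ N and 21 ∣ N. Any common multiple of 12 and 21 is a multiple of their lcm; here lcm(12, 21) = 12·21/gcd(12, 21) = 252/3 = 84, so 84 ∣ N.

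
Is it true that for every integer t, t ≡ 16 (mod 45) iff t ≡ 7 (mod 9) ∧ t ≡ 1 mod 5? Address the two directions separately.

Equivalent; both directions hold.

Forward direction. Suppose t ≡ 16 (mod 45); write t = 45j + 16. Since 9 ∣ 45, reducing mod 9 gives t ≡ 16 ≡ 7 (mod 9); since 5 ∣ 45, reducing mod 5 gives t ≡ 16 ≡ 1 (mod 5).

Converse. If t ≡ 7 (mod 9) and t ≡ 1 (mod 5), then by the Chinese remainder theorem t ≡ 16 (mod 45). This is exactly t ≡ 16 (mod 45).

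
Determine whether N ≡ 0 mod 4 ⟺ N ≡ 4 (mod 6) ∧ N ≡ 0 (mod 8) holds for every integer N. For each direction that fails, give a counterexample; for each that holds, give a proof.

(⇒) This fails: N = 0 gives 0 ≡ 0 (mod 4) but 0 ≡ 0 (mod 6), so the conjunction on the right does not hold.

(⇐) Conversely, if N ≡ 4 (mod 6) and N ≡ 0 (mod 8), then by the Chinese remainder theorem N ≡ 16 (mod 24). Since 16 ≡ 0 (mod 4) and 4 ∣ 24, we get N ≡ 0 (mod 4).

Only the converse holds.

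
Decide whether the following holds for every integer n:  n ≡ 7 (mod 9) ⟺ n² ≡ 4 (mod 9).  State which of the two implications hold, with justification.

Not equivalent: only (⇒) holds.

(→) Suppose n ≡ 7 (mod 9). Write n = 9j + 7. Then (9j + 7)² = 81j² + 126j + 49 = 9(9j² + 14j + 5) + 4, so n² ≡ 4 (mod 9).

(←) This fails: take n = 2. Then 2² = 4 ≡ 4 (mod 9), yet 2 ≡ 2 (mod 9), not 7.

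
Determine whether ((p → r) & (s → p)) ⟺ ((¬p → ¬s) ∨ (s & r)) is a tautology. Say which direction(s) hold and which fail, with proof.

(⇒) holds; (⇐) fails.

Converse. This fails. Under s = F, p = T, r = F, the left side is false but the right side is true.

Forward direction. Assume the antecedent. If s is true, the antecedent forces (s = T, p = T, r = T), and (¬p → ¬s) ∨ (s & r) holds there. If s is false, (¬p → ¬s) ∨ (s & r) reduces to true regardless of the other variables. Either way (¬p → ¬s) ∨ (s & r) holds.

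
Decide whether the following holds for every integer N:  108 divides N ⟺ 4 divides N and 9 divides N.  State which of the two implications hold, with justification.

The forward direction holds; the converse fails.

(⟹) If 108 ∣ N, write N = 108q. Since 108 = 27·4, N = 4·(27q), so 4 ∣ N; and since 108 = 12·9, N = 9·(12q), so 9 ∣ N.

(⟸) This fails: take N = 36. Both 4 ∣ 36 and 9 ∣ 36, yet 36 is not a multiple of 108 (since 36 = 0·108 + 36), so 108 ∤ 36.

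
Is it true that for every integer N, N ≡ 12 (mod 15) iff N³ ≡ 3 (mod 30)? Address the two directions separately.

The forward direction fails; the converse holds.

(→) This fails: take N = 12. Then 12 ≡ 12 (mod 15), but 12³ = 1728 ≡ 18 (mod 30), not 3.

(←) Conversely, the residues r modulo 30 with r³ ≡ 3 (mod 30) are exactly {27}, and each is ≡ 12 (mod 15).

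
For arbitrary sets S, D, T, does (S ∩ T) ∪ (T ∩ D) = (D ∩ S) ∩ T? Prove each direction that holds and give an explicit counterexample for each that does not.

(⊆) fails; (⊇) holds.

(⟹) This inclusion fails. Take S = {1}, D = ∅, T = {1}; then 1 ∈ (S ∩ T) ∪ (T ∩ D) but 1 ∉ (D ∩ S) ∩ T.

(⟸) Let x ∈ (D ∩ S) ∩ T. Then x ∈ S ∩ D ∩ T, from which x ∈ (S ∩ T) ∪ (T ∩ D).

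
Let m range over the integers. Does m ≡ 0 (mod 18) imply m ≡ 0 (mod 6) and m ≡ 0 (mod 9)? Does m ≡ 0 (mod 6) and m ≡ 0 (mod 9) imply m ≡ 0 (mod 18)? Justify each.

Forward direction. Suppose m ≡ 0 (mod 18); write m = 18j + 0. Since 6 ∣ 18, reducing mod 6 gives m ≡ 0 (mod 6); since 9 ∣ 18, reducing mod 9 gives m ≡ 0 (mod 9).

Converse. If m ≡ 0 (mod 6) and m ≡ 0 (mod 9), then by the Chinese remainder theorem m ≡ 0 (mod 18). This is exactly m ≡ 0 (mod 18).

Both directions hold.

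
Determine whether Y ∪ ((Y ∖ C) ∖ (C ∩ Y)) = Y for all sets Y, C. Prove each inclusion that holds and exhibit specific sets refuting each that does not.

(⊆) Let x ∈ Y ∪ ((Y ∖ C) ∖ (C ∩ Y)). Then either x ∈ Y and x ∉ C; or x ∈ Y ∩ C. In each case x ∈ Y, so Y ∪ ((Y ∖ C) ∖ (C ∩ Y)) ⊆ Y.

(⊇) Let x ∈ Y. Then either x ∈ Y and x ∉ C; or x ∈ Y ∩ C. In each case x ∈ Y ∪ ((Y ∖ C) ∖ (C ∩ Y)), so Y ⊆ Y ∪ ((Y ∖ C) ∖ (C ∩ Y)).

Both inclusions hold.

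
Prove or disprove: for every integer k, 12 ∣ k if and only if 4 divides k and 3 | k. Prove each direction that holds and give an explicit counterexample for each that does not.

(⟸) Suppose 4 ∣ k and 3 ∣ k. Any common multiple of 4 and 3 is a multiple of their lcm; here gcd(4, 3) = 1, so lcm(4, 3) = 4·3 = 12, so 12 ∣ k.

(⟹) If 12 ∣ k, write k = 12q. Since 12 = 3·4, k = 4·(3q), so 4 ∣ k; and since 12 = 4·3, k = 3·(4q), so 3 ∣ k.

The biconditional holds.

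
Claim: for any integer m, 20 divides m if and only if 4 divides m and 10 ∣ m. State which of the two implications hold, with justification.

Both directions hold.

Converse. Suppose 4 ∣ m and 10 ∣ m. Any common multiple of 4 and 10 is a multiple of their lcm; here lcm(4, 10) = 4·10/gcd(4, 10) = 40/2 = 20, so 20 ∣ m.

Forward direction. If 20 ∣ m, write m = 20q. Since 20 = 5·4, m = 4·(5q), so 4 ∣ m; and since 20 = 2·10, m = 10·(2q), so 10 ∣ m.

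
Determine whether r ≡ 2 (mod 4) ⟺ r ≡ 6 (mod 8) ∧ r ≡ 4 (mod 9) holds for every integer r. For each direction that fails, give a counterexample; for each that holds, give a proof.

(⇒) This fails: r = 2 gives 2 ≡ 2 (mod 4) but 2 ≡ 2 (mod 8), so the conjunction on the right does not hold.

(⇐) Conversely, if r ≡ 6 (mod 8) and r ≡ 4 (mod 9), then by the Chinese remainder theorem r ≡ 22 (mod 72). Since 22 ≡ 2 (mod 4) and 4 ∣ 72, we get r ≡ 2 (mod 4).

(⇒) fails; (⇐) holds.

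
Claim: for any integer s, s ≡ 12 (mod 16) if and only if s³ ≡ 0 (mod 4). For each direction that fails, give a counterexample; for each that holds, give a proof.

Forward direction. Suppose s ≡ 12 (mod 16). Then s³ ≡ 12³ = 1728 (mod 16), and since 4 ∣ 16, also s³ ≡ 0 (mod 4).

Converse. This fails: take s = 0. Then 0³ = 0 ≡ 0 (mod 4), yet 0 ≡ 0 (mod 16), not 12.

Only the forward implication holds.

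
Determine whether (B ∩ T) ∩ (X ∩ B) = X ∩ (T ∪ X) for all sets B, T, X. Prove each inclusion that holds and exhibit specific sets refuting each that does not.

(⟹) Let x ∈ (B ∩ T) ∩ (X ∩ B). Then x ∈ B ∩ T ∩ X, from which x ∈ X ∩ (T ∪ X).

(⟸) This inclusion fails. Take B = ∅, T = ∅, X = {1}; then 1 ∈ X ∩ (T ∪ X) but 1 ∉ (B ∩ T) ∩ (X ∩ B).

(⊆) holds; (⊇) fails.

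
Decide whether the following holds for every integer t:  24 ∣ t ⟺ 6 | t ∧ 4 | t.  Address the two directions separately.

Only the forward direction holds.

(⟹) If 24 ∣ t, write t = 24q. Since 24 = 4·6, t = 6·(4q), so 6 ∣ t; and since 24 = 6·4, t = 4·(6q), so 4 ∣ t.

(⟸) This fails: take t = 12. Both 6 ∣ 12 and 4 ∣ 12, yet 12 is not a multiple of 24 (since 12 = 0·24 + 12), so 24 ∤ 12.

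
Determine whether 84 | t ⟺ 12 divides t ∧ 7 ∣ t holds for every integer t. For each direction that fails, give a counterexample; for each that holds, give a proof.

(⇒) If 84 ∣ t, write t = 84q. Since 84 = 7·12, t = 12·(7q), so 12 ∣ t; and since 84 = 12·7, t = 7·(12q), so 7 ∣ t.

(⇐) Suppose 12 ∣ t and 7 ∣ t. Any common multiple of 12 and 7 is a multiple of their lcm; here gcd(12, 7) = 1, so lcm(12, 7) = 12·7 = 84, so 84 ∣ t.

Equivalent; both directions hold.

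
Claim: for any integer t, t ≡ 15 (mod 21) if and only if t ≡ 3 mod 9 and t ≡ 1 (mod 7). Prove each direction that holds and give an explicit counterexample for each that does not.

The forward direction fails; the converse holds.

(⟸) If t ≡ 3 (mod 9) and t ≡ 1 (mod 7), then by the Chinese remainder theorem t ≡ 57 (mod 63). Since 57 ≡ 15 (mod 21) and 21 ∣ 63, we get t ≡ 15 (mod 21).

(⟹) This fails: t = 36 gives 36 ≡ 15 (mod 21) but 36 ≡ 0 (mod 9), so the conjunction on the right does not hold.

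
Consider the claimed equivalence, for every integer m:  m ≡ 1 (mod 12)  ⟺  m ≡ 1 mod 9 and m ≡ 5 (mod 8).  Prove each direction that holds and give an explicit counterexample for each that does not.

Not equivalent: only (⇐) holds.

(⇒) This fails: m = 1 gives 1 ≡ 1 (mod 12) but 1 ≡ 1 (mod 8), so the conjunction on the right does not hold.

(⇐) Conversely, if m ≡ 1 (mod 9) and m ≡ 5 (mod 8), then by the Chinese remainder theorem m ≡ 37 (mod 72). Since 37 ≡ 1 (mod 12) and 12 ∣ 72, we get m ≡ 1 (mod 12).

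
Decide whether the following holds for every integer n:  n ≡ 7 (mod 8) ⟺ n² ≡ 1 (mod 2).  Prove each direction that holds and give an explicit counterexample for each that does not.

[⇐] This fails: take n = 1. Then 1² = 1 ≡ 1 (mod 2), yet 1 ≡ 1 (mod 8), not 7.

[⇒] Suppose n ≡ 7 (mod 8). Then n² ≡ 7² = 49 (mod 8), and since 2 ∣ 8, also n² ≡ 1 (mod 2).

Only the forward direction holds.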